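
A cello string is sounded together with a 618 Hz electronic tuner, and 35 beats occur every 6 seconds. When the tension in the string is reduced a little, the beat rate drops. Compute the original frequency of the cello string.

623.8333 Hz

Beat frequency = 35/6 = 5.8333 Hz.
|f − 618| = 5.8333, so the cello string was at either 612.1667 Hz or 623.8333 Hz.
Lower tension means lower frequency; the adjustment lowers the cello string's frequency.
The beat rate fell, so the adjustment moved the cello string toward 618 Hz — it must have started above the reference.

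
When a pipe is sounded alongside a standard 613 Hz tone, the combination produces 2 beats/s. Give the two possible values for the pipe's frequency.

611 Hz or 615 Hz

|f − 613| = 2, so f = 613 ± 2.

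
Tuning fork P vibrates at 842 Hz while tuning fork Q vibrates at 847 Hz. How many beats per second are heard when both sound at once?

5 Hz

f_beat = |f₁ − f₂|.
|842 − 847| = 5 Hz.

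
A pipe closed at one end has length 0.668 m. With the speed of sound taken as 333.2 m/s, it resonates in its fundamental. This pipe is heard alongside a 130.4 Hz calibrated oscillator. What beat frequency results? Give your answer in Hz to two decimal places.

5.70 Hz

Closed pipe (odd harmonics): f_n = n·v/(4L) = 1·333.2/(4·0.668) = 124.7006 Hz.
f_beat = |124.7006 − 130.4| = 5.70 Hz.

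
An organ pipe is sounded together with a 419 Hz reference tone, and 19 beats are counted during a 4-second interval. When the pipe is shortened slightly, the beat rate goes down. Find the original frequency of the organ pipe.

Beat frequency = 19/4 = 4.75 Hz.
|f − 419| = 4.75, so the organ pipe was at either 414.25 Hz or 423.75 Hz.
A shorter pipe has a higher fundamental; the adjustment raises the organ pipe's frequency.
The beat rate fell, so the adjustment moved the organ pipe toward 419 Hz — it must have started below the reference.

414.25 Hz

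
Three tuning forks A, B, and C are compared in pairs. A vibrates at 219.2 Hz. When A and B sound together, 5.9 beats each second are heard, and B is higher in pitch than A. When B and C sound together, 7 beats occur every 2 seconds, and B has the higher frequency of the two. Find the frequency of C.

221.6 Hz

B is above A, so f_B = 219.2 + 5.9 = 225.1 Hz.
B–C: Beat frequency = 7/2 = 3.5 Hz.
C is below B, so f_C = 225.1 − 3.5 = 221.6 Hz.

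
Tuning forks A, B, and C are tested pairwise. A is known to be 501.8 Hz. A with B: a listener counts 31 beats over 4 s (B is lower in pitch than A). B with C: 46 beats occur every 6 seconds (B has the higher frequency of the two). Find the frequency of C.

A–B: Beat frequency = 31/4 = 7.75 Hz.
B is below A, so f_B = 501.8 − 7.75 = 494.05 Hz.
B–C: Beat frequency = 46/6 = 7.6667 Hz.
C is below B, so f_C = 494.05 − 7.6667 = 486.3833 Hz.

486.3833 Hz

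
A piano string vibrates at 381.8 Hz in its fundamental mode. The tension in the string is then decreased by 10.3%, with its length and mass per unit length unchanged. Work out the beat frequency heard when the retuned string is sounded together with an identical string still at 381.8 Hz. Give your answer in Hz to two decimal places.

20.20 Hz

For a string, f ∝ √T, so the new frequency is 381.8·√0.897 = 361.6031 Hz.
f_beat = |361.6031 − 381.8| = 20.20 Hz.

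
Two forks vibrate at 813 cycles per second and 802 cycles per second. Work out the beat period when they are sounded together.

f_beat = |813 − 802| = 11 Hz.
Beat period T = 1 / f_beat = 1 / 11 s.

0.091 s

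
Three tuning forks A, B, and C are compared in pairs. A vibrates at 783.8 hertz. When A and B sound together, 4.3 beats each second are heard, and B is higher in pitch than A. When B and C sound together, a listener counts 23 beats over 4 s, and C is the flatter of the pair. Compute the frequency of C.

782.35 Hz

B is above A, so f_B = 783.8 + 4.3 = 788.1 Hz.
B–C: Beat frequency = 23/4 = 5.75 Hz.
C is below B, so f_C = 788.1 − 5.75 = 782.35 Hz.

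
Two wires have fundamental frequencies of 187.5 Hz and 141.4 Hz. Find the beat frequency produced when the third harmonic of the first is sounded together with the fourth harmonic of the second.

3.1 Hz

Third harmonic of the first: 3·187.5 = 562.5 Hz.
Fourth harmonic of the second: 4·141.4 = 565.6 Hz.
f_beat = |562.5 − 565.6| = 3.1 Hz.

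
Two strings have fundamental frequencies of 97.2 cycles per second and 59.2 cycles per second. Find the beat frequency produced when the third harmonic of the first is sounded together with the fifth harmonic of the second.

Third harmonic of the first: 3·97.2 = 291.6 Hz.
Fifth harmonic of the second: 5·59.2 = 296.0 Hz.
f_beat = |291.6 − 296.0| = 4.4 Hz.

4.4 Hz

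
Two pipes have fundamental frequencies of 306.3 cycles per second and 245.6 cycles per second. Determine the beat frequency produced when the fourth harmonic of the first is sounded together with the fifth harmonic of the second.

2.8 Hz

Fourth harmonic of the first: 4·306.3 = 1225.2 Hz.
Fifth harmonic of the second: 5·245.6 = 1228.0 Hz.
f_beat = |1225.2 − 1228.0| = 2.8 Hz.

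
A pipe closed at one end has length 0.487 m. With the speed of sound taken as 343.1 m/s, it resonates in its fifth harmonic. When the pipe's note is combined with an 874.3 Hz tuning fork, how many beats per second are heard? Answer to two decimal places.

Closed pipe (odd harmonics): f_n = n·v/(4L) = 5·343.1/(4·0.487) = 880.6468 Hz.
f_beat = |880.6468 − 874.3| = 6.35 Hz.

6.35 Hz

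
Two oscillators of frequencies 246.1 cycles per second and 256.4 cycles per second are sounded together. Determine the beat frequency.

The beat frequency equals the magnitude of the frequency difference.
|246.1 − 256.4| = 10.3 Hz.

10.3 Hz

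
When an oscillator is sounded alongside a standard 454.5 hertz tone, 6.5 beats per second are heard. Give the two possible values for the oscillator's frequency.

448 Hz or 461 Hz

|f − 454.5| = 6.5, so f = 454.5 ± 6.5.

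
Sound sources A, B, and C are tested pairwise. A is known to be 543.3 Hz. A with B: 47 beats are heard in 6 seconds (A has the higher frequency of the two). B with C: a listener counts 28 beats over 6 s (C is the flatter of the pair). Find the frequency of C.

530.8 Hz

A–B: Beat frequency = 47/6 = 7.8333 Hz.
B is below A, so f_B = 543.3 − 7.8333 = 535.4667 Hz.
B–C: Beat frequency = 28/6 = 4.6667 Hz.
C is below B, so f_C = 535.4667 − 4.6667 = 530.8 Hz.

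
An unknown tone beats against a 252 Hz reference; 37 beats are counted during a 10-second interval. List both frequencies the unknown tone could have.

248.3 Hz or 255.7 Hz

Beat frequency = 37/10 = 3.7 Hz.
|f − 252| = 3.7, so f = 252 ± 3.7.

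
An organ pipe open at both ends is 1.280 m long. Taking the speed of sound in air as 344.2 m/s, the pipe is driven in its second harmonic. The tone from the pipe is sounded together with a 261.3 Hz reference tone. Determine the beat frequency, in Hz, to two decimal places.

7.61 Hz

Open pipe: f_n = n·v/(2L) = 2·344.2/(2·1.280) = 268.9062 Hz.
f_beat = |268.9062 − 261.3| = 7.61 Hz.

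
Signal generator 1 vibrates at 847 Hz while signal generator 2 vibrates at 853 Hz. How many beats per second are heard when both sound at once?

6 Hz

The beat frequency equals the magnitude of the frequency difference.
|847 − 853| = 6 Hz.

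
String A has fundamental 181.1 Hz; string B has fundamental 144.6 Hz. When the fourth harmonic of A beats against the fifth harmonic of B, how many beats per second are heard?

1.4 Hz

Fourth harmonic of the first: 4·181.1 = 724.4 Hz.
Fifth harmonic of the second: 5·144.6 = 723.0 Hz.
f_beat = |724.4 − 723.0| = 1.4 Hz.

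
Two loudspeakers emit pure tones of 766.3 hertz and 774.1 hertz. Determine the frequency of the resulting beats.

Beats arise from superposition of two nearby frequencies; the beat rate is |f₁ − f₂|.
|766.3 − 774.1| = 7.8 Hz.

7.8 Hz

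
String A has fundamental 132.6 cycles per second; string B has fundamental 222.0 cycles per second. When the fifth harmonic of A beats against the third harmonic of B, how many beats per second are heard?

3.0 Hz

Fifth harmonic of the first: 5·132.6 = 663.0 Hz.
Third harmonic of the second: 3·222.0 = 666.0 Hz.
f_beat = |663.0 − 666.0| = 3.0 Hz.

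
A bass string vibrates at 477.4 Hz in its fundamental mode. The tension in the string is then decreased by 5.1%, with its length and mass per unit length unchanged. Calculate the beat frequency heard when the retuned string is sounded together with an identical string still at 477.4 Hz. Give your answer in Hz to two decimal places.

For a string, f ∝ √T, so the new frequency is 477.4·√0.949 = 465.0670 Hz.
f_beat = |465.0670 − 477.4| = 12.33 Hz.

12.33 Hz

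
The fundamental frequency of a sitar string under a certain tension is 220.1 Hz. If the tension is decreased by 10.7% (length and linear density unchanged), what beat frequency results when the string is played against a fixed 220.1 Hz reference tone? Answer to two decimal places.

12.11 Hz

For a string, f ∝ √T, so the new frequency is 220.1·√0.893 = 207.9916 Hz.
f_beat = |207.9916 − 220.1| = 12.11 Hz.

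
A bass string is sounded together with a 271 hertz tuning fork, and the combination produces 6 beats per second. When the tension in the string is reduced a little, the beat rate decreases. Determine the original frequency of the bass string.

|f − 271| = 6, so the bass string was at either 265 Hz or 277 Hz.
Lower tension means lower frequency; the adjustment lowers the bass string's frequency.
The beat rate fell, so the adjustment moved the bass string toward 271 Hz — it must have started above the reference.

277 Hz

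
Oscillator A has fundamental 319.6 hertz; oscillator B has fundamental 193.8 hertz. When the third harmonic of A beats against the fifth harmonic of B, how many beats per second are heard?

10.2 Hz

Third harmonic of the first: 3·319.6 = 958.8 Hz.
Fifth harmonic of the second: 5·193.8 = 969.0 Hz.
f_beat = |958.8 − 969.0| = 10.2 Hz.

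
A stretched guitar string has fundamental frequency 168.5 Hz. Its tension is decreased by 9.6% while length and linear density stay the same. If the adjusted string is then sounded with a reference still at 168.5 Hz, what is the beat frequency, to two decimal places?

For a string, f ∝ √T, so the new frequency is 168.5·√0.904 = 160.2080 Hz.
f_beat = |160.2080 − 168.5| = 8.29 Hz.

8.29 Hz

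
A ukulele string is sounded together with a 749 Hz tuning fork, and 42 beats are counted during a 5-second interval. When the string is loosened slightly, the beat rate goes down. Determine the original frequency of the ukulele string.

757.4 Hz

Beat frequency = 42/5 = 8.4 Hz.
|f − 749| = 8.4, so the ukulele string was at either 740.6 Hz or 757.4 Hz.
Reducing tension lowers a string's frequency; the adjustment lowers the ukulele string's frequency.
The beat rate fell, so the adjustment moved the ukulele string toward 749 Hz — it must have started above the reference.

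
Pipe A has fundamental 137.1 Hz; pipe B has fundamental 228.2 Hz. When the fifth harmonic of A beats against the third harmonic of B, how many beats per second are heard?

Fifth harmonic of the first: 5·137.1 = 685.5 Hz.
Third harmonic of the second: 3·228.2 = 684.6 Hz.
f_beat = |685.5 − 684.6| = 0.9 Hz.

0.9 Hz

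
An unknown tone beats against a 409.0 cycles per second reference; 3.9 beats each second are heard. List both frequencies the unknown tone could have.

405.1 Hz or 412.9 Hz

|f − 409.0| = 3.9, so f = 409.0 ± 3.9.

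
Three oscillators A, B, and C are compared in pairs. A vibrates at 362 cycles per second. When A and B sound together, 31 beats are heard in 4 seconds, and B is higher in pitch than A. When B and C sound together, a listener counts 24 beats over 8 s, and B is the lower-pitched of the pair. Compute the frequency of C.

A–B: Beat frequency = 31/4 = 7.75 Hz.
B is above A, so f_B = 362 + 7.75 = 369.75 Hz.
B–C: Beat frequency = 24/8 = 3 Hz.
C is above B, so f_C = 369.75 + 3 = 372.75 Hz.

372.75 Hz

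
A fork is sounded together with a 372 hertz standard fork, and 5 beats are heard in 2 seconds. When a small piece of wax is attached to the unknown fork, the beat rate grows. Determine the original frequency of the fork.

Beat frequency = 5/2 = 2.5 Hz.
|f − 372| = 2.5, so the fork was at either 369.5 Hz or 374.5 Hz.
Loading a fork with wax lowers its frequency; the adjustment lowers the fork's frequency.
The beat rate rose, so the adjustment moved the fork further from 372 Hz — it was already below the reference.

369.5 Hz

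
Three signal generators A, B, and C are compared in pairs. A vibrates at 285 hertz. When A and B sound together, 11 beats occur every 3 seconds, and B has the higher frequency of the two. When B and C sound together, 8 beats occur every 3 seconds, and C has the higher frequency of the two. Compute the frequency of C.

291.3333 Hz

A–B: Beat frequency = 11/3 = 3.6667 Hz.
B is above A, so f_B = 285 + 3.6667 = 288.6667 Hz.
B–C: Beat frequency = 8/3 = 2.6667 Hz.
C is above B, so f_C = 288.6667 + 2.6667 = 291.3333 Hz.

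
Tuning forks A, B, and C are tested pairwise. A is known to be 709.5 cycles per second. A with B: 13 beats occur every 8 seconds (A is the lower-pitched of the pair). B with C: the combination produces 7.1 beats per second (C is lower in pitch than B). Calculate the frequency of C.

A–B: Beat frequency = 13/8 = 1.625 Hz.
B is above A, so f_B = 709.5 + 1.625 = 711.125 Hz.
C is below B, so f_C = 711.125 − 7.1 = 704.025 Hz.

704.025 Hz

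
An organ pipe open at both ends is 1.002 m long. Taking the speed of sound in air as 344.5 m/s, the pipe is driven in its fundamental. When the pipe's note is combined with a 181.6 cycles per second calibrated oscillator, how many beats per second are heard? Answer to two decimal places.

9.69 Hz

Open pipe: f_n = n·v/(2L) = 1·344.5/(2·1.002) = 171.9062 Hz.
f_beat = |171.9062 − 181.6| = 9.69 Hz.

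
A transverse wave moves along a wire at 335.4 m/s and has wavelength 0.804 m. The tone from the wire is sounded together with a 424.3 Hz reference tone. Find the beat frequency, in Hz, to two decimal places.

Source frequency f = v/λ = 335.4/0.804 = 417.1642 Hz.
f_beat = |417.1642 − 424.3| = 7.14 Hz.

7.14 Hz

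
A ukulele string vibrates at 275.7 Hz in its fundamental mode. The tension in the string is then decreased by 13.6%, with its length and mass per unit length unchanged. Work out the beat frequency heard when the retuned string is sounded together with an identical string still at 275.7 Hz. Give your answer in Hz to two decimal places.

For a string, f ∝ √T, so the new frequency is 275.7·√0.864 = 256.2676 Hz.
f_beat = |256.2676 − 275.7| = 19.43 Hz.

19.43 Hz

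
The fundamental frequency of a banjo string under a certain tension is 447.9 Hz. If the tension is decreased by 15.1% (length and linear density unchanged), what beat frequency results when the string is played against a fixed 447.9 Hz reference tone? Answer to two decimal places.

For a string, f ∝ √T, so the new frequency is 447.9·√0.849 = 412.7004 Hz.
f_beat = |412.7004 − 447.9| = 35.20 Hz.

35.20 Hz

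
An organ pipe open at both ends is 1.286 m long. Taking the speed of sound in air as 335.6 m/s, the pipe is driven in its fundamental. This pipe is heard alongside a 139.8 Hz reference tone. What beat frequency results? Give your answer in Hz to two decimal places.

9.32 Hz

Open pipe: f_n = n·v/(2L) = 1·335.6/(2·1.286) = 130.4821 Hz.
f_beat = |130.4821 − 139.8| = 9.32 Hz.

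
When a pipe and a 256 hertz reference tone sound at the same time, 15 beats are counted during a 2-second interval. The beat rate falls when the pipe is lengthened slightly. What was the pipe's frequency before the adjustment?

Beat frequency = 15/2 = 7.5 Hz.
|f − 256| = 7.5, so the pipe was at either 248.5 Hz or 263.5 Hz.
A longer pipe has a lower fundamental; the adjustment lowers the pipe's frequency.
The beat rate fell, so the adjustment moved the pipe toward 256 Hz — it must have started above the reference.

263.5 Hz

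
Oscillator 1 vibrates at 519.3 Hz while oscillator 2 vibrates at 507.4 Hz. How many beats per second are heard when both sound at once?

11.9 Hz

f_beat = |f₁ − f₂|.
|519.3 − 507.4| = 11.9 Hz.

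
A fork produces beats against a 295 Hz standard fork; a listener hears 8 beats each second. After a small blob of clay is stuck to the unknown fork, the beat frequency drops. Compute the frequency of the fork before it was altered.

|f − 295| = 8, so the fork was at either 287 Hz or 303 Hz.
Adding mass to a fork lowers its frequency; the adjustment lowers the fork's frequency.
The beat rate fell, so the adjustment moved the fork toward 295 Hz — it must have started above the reference.

303 Hz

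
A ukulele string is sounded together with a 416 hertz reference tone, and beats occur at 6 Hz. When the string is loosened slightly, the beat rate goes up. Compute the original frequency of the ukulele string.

410 Hz

|f − 416| = 6, so the ukulele string was at either 410 Hz or 422 Hz.
Reducing tension lowers a string's frequency; the adjustment lowers the ukulele string's frequency.
The beat rate rose, so the adjustment moved the ukulele string further from 416 Hz — it was already below the reference.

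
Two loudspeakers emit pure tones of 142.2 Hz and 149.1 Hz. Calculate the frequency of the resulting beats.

6.9 Hz

Beats arise from superposition of two nearby frequencies; the beat rate is |f₁ − f₂|.
|142.2 − 149.1| = 6.9 Hz.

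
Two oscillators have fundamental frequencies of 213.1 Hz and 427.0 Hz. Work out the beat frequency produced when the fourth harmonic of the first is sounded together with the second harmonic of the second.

1.6 Hz

Fourth harmonic of the first: 4·213.1 = 852.4 Hz.
Second harmonic of the second: 2·427.0 = 854.0 Hz.
f_beat = |852.4 − 854.0| = 1.6 Hz.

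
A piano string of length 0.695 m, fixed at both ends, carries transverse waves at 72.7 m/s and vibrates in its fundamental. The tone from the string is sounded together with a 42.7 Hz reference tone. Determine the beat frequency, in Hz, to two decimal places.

For a string fixed at both ends, f_n = n·v/(2L) = 1·72.7/(2·0.695) = 52.3022 Hz.
f_beat = |52.3022 − 42.7| = 9.60 Hz.

9.60 Hz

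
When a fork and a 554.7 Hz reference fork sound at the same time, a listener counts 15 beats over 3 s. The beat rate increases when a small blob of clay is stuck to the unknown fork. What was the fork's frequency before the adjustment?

Beat frequency = 15/3 = 5 Hz.
|f − 554.7| = 5, so the fork was at either 549.7 Hz or 559.7 Hz.
Adding mass to a fork lowers its frequency; the adjustment lowers the fork's frequency.
The beat rate rose, so the adjustment moved the fork further from 554.7 Hz — it was already below the reference.

549.7 Hz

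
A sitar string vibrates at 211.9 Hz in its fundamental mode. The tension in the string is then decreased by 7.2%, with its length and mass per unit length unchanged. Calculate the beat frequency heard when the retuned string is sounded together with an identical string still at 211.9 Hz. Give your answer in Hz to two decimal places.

7.77 Hz

For a string, f ∝ √T, so the new frequency is 211.9·√0.928 = 204.1291 Hz.
f_beat = |204.1291 − 211.9| = 7.77 Hz.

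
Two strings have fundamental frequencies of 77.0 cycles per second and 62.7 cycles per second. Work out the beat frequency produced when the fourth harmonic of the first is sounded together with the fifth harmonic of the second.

Fourth harmonic of the first: 4·77.0 = 308.0 Hz.
Fifth harmonic of the second: 5·62.7 = 313.5 Hz.
f_beat = |308.0 − 313.5| = 5.5 Hz.

5.5 Hz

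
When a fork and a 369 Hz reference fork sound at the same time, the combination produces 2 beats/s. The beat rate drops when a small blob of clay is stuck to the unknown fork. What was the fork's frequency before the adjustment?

|f − 369| = 2, so the fork was at either 367 Hz or 371 Hz.
Adding mass to a fork lowers its frequency; the adjustment lowers the fork's frequency.
The beat rate fell, so the adjustment moved the fork toward 369 Hz — it must have started above the reference.

371 Hz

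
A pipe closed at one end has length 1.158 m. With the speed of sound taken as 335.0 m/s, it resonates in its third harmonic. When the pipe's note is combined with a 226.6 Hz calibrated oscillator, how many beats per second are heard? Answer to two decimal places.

9.63 Hz

Closed pipe (odd harmonics): f_n = n·v/(4L) = 3·335.0/(4·1.158) = 216.9689 Hz.
f_beat = |216.9689 − 226.6| = 9.63 Hz.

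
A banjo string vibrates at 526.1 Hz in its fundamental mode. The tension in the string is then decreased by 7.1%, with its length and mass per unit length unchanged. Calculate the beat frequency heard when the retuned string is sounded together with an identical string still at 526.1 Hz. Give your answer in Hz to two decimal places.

For a string, f ∝ √T, so the new frequency is 526.1·√0.929 = 507.0796 Hz.
f_beat = |507.0796 − 526.1| = 19.02 Hz.

19.02 Hz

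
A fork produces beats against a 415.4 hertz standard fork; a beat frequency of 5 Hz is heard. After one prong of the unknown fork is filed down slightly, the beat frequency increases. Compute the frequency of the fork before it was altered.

420.4 Hz

|f − 415.4| = 5, so the fork was at either 410.4 Hz or 420.4 Hz.
Filing a prong removes mass and raises the fork's frequency; the adjustment raises the fork's frequency.
The beat rate rose, so the adjustment moved the fork further from 415.4 Hz — it was already above the reference.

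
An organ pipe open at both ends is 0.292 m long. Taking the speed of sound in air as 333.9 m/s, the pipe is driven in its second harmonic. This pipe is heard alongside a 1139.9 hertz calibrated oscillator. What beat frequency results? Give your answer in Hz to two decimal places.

3.59 Hz

Open pipe: f_n = n·v/(2L) = 2·333.9/(2·0.292) = 1143.4932 Hz.
f_beat = |1143.4932 − 1139.9| = 3.59 Hz.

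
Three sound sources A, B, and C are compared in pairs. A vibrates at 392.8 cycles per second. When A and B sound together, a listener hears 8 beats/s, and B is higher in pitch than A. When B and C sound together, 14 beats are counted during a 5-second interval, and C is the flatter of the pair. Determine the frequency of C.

B is above A, so f_B = 392.8 + 8 = 400.8 Hz.
B–C: Beat frequency = 14/5 = 2.8 Hz.
C is below B, so f_C = 400.8 − 2.8 = 398 Hz.

398 Hz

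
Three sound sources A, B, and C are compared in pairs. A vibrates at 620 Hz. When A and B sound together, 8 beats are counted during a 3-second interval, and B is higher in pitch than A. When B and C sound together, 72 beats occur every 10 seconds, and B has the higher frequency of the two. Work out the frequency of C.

615.4667 Hz

A–B: Beat frequency = 8/3 = 2.6667 Hz.
B is above A, so f_B = 620 + 2.6667 = 622.6667 Hz.
B–C: Beat frequency = 72/10 = 7.2 Hz.
C is below B, so f_C = 622.6667 − 7.2 = 615.4667 Hz.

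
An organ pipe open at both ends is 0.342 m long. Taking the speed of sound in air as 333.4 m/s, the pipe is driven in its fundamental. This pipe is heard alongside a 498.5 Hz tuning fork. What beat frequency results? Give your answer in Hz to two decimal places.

Open pipe: f_n = n·v/(2L) = 1·333.4/(2·0.342) = 487.4269 Hz.
f_beat = |487.4269 − 498.5| = 11.07 Hz.

11.07 Hz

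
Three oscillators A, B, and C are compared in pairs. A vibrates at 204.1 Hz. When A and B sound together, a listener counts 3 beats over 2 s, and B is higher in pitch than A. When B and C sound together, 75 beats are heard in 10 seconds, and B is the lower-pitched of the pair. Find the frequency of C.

A–B: Beat frequency = 3/2 = 1.5 Hz.
B is above A, so f_B = 204.1 + 1.5 = 205.6 Hz.
B–C: Beat frequency = 75/10 = 7.5 Hz.
C is above B, so f_C = 205.6 + 7.5 = 213.1 Hz.

213.1 Hz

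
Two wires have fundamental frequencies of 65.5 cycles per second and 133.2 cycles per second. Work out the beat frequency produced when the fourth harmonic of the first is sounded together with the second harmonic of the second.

Fourth harmonic of the first: 4·65.5 = 262.0 Hz.
Second harmonic of the second: 2·133.2 = 266.4 Hz.
f_beat = |262.0 − 266.4| = 4.4 Hz.

4.4 Hz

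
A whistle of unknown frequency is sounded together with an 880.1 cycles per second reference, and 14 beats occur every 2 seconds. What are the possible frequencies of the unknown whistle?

873.1 Hz or 887.1 Hz

Beat frequency = 14/2 = 7 Hz.
|f − 880.1| = 7, so f = 880.1 ± 7.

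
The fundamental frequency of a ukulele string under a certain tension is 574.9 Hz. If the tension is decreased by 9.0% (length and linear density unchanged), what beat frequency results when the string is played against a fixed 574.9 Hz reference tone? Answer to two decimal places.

26.48 Hz

For a string, f ∝ √T, so the new frequency is 574.9·√0.910 = 548.4196 Hz.
f_beat = |548.4196 − 574.9| = 26.48 Hz.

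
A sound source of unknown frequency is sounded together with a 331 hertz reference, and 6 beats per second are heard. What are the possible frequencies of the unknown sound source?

|f − 331| = 6, so f = 331 ± 6.

325 Hz or 337 Hz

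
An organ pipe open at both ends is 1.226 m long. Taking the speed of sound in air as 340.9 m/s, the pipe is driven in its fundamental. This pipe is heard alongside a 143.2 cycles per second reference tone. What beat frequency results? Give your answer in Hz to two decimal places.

4.17 Hz

Open pipe: f_n = n·v/(2L) = 1·340.9/(2·1.226) = 139.0294 Hz.
f_beat = |139.0294 − 143.2| = 4.17 Hz.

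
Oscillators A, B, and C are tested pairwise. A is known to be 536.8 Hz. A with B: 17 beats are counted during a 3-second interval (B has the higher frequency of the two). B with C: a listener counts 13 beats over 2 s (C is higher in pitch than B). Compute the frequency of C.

A–B: Beat frequency = 17/3 = 5.6667 Hz.
B is above A, so f_B = 536.8 + 5.6667 = 542.4667 Hz.
B–C: Beat frequency = 13/2 = 6.5 Hz.
C is above B, so f_C = 542.4667 + 6.5 = 548.9667 Hz.

548.9667 Hz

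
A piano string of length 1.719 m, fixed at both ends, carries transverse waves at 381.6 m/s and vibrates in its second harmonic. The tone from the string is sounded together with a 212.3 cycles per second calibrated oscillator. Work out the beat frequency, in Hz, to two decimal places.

For a string fixed at both ends, f_n = n·v/(2L) = 2·381.6/(2·1.719) = 221.9895 Hz.
f_beat = |221.9895 − 212.3| = 9.69 Hz.

9.69 Hz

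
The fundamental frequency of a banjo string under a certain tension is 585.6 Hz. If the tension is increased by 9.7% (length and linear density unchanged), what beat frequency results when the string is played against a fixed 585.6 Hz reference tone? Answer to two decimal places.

27.74 Hz

For a string, f ∝ √T, so the new frequency is 585.6·√1.097 = 613.3444 Hz.
f_beat = |613.3444 − 585.6| = 27.74 Hz.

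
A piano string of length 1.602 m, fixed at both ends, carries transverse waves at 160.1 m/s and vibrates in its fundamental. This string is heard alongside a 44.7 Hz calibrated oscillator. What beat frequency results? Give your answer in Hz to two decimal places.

For a string fixed at both ends, f_n = n·v/(2L) = 1·160.1/(2·1.602) = 49.9688 Hz.
f_beat = |49.9688 − 44.7| = 5.27 Hz.

5.27 Hz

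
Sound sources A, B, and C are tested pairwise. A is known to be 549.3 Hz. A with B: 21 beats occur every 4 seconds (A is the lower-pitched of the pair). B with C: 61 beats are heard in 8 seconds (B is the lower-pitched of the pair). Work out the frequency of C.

562.175 Hz

A–B: Beat frequency = 21/4 = 5.25 Hz.
B is above A, so f_B = 549.3 + 5.25 = 554.55 Hz.
B–C: Beat frequency = 61/8 = 7.625 Hz.
C is above B, so f_C = 554.55 + 7.625 = 562.175 Hz.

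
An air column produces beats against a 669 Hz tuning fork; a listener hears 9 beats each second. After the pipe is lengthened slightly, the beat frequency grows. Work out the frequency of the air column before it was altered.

|f − 669| = 9, so the air column was at either 660 Hz or 678 Hz.
A longer pipe has a lower fundamental; the adjustment lowers the air column's frequency.
The beat rate rose, so the adjustment moved the air column further from 669 Hz — it was already below the reference.

660 Hz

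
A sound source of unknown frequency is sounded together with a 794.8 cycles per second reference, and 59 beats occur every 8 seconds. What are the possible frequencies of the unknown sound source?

787.425 Hz or 802.175 Hz

Beat frequency = 59/8 = 7.375 Hz.
|f − 794.8| = 7.375, so f = 794.8 ± 7.375.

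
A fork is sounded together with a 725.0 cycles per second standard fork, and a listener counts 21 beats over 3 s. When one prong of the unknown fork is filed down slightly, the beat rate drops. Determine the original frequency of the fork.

718 Hz

Beat frequency = 21/3 = 7 Hz.
|f − 725.0| = 7, so the fork was at either 718 Hz or 732 Hz.
Filing a prong removes mass and raises the fork's frequency; the adjustment raises the fork's frequency.
The beat rate fell, so the adjustment moved the fork toward 725.0 Hz — it must have started below the reference.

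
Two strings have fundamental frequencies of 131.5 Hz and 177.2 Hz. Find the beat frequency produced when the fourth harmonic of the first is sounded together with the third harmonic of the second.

Fourth harmonic of the first: 4·131.5 = 526.0 Hz.
Third harmonic of the second: 3·177.2 = 531.6 Hz.
f_beat = |526.0 − 531.6| = 5.6 Hz.

5.6 Hz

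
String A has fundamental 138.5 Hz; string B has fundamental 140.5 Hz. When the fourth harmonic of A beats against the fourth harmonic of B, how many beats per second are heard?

8.0 Hz

Fourth harmonic of the first: 4·138.5 = 554.0 Hz.
Fourth harmonic of the second: 4·140.5 = 562.0 Hz.
f_beat = |554.0 − 562.0| = 8.0 Hz.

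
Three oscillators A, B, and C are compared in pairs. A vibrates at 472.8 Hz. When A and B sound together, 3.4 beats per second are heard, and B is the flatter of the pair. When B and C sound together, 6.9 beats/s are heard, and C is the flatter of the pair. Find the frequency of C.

B is below A, so f_B = 472.8 − 3.4 = 469.4 Hz.
C is below B, so f_C = 469.4 − 6.9 = 462.5 Hz.

462.5 Hz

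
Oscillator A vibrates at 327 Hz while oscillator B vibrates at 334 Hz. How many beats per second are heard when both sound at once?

The beat frequency equals the magnitude of the frequency difference.
|327 − 334| = 7 Hz.

7 Hz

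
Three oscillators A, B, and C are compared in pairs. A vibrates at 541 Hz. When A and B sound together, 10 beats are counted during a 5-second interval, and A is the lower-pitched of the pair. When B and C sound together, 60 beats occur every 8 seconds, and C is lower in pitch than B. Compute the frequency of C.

535.5 Hz

A–B: Beat frequency = 10/5 = 2 Hz.
B is above A, so f_B = 541 + 2 = 543 Hz.
B–C: Beat frequency = 60/8 = 7.5 Hz.
C is below B, so f_C = 543 − 7.5 = 535.5 Hz.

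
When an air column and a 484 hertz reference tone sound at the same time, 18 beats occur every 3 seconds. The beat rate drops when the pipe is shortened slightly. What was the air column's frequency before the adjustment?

Beat frequency = 18/3 = 6 Hz.
|f − 484| = 6, so the air column was at either 478 Hz or 490 Hz.
A shorter pipe has a higher fundamental; the adjustment raises the air column's frequency.
The beat rate fell, so the adjustment moved the air column toward 484 Hz — it must have started below the reference.

478 Hz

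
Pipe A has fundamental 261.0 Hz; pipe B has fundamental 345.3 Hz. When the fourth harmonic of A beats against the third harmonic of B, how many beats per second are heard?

Fourth harmonic of the first: 4·261.0 = 1044.0 Hz.
Third harmonic of the second: 3·345.3 = 1035.9 Hz.
f_beat = |1044.0 − 1035.9| = 8.1 Hz.

8.1 Hz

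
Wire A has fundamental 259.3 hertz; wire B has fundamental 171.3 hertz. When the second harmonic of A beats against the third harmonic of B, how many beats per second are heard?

Second harmonic of the first: 2·259.3 = 518.6 Hz.
Third harmonic of the second: 3·171.3 = 513.9 Hz.
f_beat = |518.6 − 513.9| = 4.7 Hz.

4.7 Hz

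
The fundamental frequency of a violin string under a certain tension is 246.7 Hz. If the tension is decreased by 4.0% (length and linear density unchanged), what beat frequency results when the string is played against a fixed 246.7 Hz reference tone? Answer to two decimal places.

For a string, f ∝ √T, so the new frequency is 246.7·√0.960 = 241.7156 Hz.
f_beat = |241.7156 − 246.7| = 4.98 Hz.

4.98 Hz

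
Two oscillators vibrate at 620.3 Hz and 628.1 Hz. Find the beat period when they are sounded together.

0.128 s

f_beat = |620.3 − 628.1| = 7.8 Hz.
Beat period T = 1 / f_beat = 1 / 7.8 s.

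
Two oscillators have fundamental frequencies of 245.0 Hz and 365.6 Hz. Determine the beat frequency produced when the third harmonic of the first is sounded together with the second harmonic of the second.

Third harmonic of the first: 3·245.0 = 735.0 Hz.
Second harmonic of the second: 2·365.6 = 731.2 Hz.
f_beat = |735.0 − 731.2| = 3.8 Hz.

3.8 Hz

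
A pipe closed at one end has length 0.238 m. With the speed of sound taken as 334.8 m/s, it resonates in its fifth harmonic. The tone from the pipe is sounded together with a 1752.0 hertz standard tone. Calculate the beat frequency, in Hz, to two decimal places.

Closed pipe (odd harmonics): f_n = n·v/(4L) = 5·334.8/(4·0.238) = 1758.4034 Hz.
f_beat = |1758.4034 − 1752.0| = 6.40 Hz.

6.40 Hz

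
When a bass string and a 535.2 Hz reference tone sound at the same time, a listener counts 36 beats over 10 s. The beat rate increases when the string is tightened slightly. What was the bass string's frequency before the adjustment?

538.8 Hz

Beat frequency = 36/10 = 3.6 Hz.
|f − 535.2| = 3.6, so the bass string was at either 531.6 Hz or 538.8 Hz.
Increasing tension raises a string's frequency; the adjustment raises the bass string's frequency.
The beat rate rose, so the adjustment moved the bass string further from 535.2 Hz — it was already above the reference.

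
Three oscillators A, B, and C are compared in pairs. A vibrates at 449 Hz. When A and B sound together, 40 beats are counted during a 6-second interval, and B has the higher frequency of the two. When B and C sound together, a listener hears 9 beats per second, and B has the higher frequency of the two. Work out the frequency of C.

A–B: Beat frequency = 40/6 = 6.6667 Hz.
B is above A, so f_B = 449 + 6.6667 = 455.6667 Hz.
C is below B, so f_C = 455.6667 − 9 = 446.6667 Hz.

446.6667 Hz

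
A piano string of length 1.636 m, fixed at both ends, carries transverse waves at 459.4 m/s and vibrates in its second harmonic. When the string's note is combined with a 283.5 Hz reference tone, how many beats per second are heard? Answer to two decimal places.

For a string fixed at both ends, f_n = n·v/(2L) = 2·459.4/(2·1.636) = 280.8068 Hz.
f_beat = |280.8068 − 283.5| = 2.69 Hz.

2.69 Hz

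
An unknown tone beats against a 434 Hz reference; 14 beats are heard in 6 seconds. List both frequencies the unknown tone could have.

431.6667 Hz or 436.3333 Hz

Beat frequency = 14/6 = 2.3333 Hz.
|f − 434| = 2.3333, so f = 434 ± 2.3333.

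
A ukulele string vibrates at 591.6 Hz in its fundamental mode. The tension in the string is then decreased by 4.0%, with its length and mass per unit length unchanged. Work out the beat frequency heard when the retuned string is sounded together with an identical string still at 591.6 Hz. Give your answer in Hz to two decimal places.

For a string, f ∝ √T, so the new frequency is 591.6·√0.960 = 579.6473 Hz.
f_beat = |579.6473 − 591.6| = 11.95 Hz.

11.95 Hz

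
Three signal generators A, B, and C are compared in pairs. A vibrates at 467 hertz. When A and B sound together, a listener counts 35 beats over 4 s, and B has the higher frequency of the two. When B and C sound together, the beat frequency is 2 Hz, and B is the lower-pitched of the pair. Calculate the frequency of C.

A–B: Beat frequency = 35/4 = 8.75 Hz.
B is above A, so f_B = 467 + 8.75 = 475.75 Hz.
C is above B, so f_C = 475.75 + 2 = 477.75 Hz.

477.75 Hz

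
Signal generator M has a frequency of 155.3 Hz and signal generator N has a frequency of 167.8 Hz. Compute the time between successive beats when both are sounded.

0.080 s

f_beat = |155.3 − 167.8| = 12.5 Hz.
Beat period T = 1 / f_beat = 1 / 12.5 s.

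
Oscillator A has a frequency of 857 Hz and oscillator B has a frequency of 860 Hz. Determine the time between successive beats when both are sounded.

0.333 s

f_beat = |857 − 860| = 3 Hz.
Beat period T = 1 / f_beat = 1 / 3 s.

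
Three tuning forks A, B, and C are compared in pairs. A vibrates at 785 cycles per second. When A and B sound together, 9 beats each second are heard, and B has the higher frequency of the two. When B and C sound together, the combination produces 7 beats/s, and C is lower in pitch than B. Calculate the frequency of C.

787 Hz

B is above A, so f_B = 785 + 9 = 794 Hz.
C is below B, so f_C = 794 − 7 = 787 Hz.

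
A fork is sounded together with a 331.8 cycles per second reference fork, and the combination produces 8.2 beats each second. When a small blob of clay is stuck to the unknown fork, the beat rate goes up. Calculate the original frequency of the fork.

|f − 331.8| = 8.2, so the fork was at either 323.6 Hz or 340 Hz.
Adding mass to a fork lowers its frequency; the adjustment lowers the fork's frequency.
The beat rate rose, so the adjustment moved the fork further from 331.8 Hz — it was already below the reference.

323.6 Hz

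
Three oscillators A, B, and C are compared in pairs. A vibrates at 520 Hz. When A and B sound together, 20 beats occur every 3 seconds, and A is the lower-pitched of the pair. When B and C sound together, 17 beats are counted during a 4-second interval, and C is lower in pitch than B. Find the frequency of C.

522.4167 Hz

A–B: Beat frequency = 20/3 = 6.6667 Hz.
B is above A, so f_B = 520 + 6.6667 = 526.6667 Hz.
B–C: Beat frequency = 17/4 = 4.25 Hz.
C is below B, so f_C = 526.6667 − 4.25 = 522.4167 Hz.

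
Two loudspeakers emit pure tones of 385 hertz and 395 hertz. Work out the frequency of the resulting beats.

The beat frequency equals the magnitude of the frequency difference.
|385 − 395| = 10 Hz.

10 Hz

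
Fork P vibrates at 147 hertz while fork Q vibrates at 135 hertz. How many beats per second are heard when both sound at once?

Beats arise from superposition of two nearby frequencies; the beat rate is |f₁ − f₂|.
|147 − 135| = 12 Hz.

12 Hz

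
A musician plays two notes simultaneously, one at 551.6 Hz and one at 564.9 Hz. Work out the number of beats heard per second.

Beats arise from superposition of two nearby frequencies; the beat rate is |f₁ − f₂|.
|551.6 − 564.9| = 13.3 Hz.

13.3 Hz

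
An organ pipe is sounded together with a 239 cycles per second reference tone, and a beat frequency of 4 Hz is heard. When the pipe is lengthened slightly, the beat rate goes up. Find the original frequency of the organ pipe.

|f − 239| = 4, so the organ pipe was at either 235 Hz or 243 Hz.
A longer pipe has a lower fundamental; the adjustment lowers the organ pipe's frequency.
The beat rate rose, so the adjustment moved the organ pipe further from 239 Hz — it was already below the reference.

235 Hz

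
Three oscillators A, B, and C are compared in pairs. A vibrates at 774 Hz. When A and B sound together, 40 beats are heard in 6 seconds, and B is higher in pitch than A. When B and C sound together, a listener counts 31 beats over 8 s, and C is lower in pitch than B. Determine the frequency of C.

776.7917 Hz

A–B: Beat frequency = 40/6 = 6.6667 Hz.
B is above A, so f_B = 774 + 6.6667 = 780.6667 Hz.
B–C: Beat frequency = 31/8 = 3.875 Hz.
C is below B, so f_C = 780.6667 − 3.875 = 776.7917 Hz.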